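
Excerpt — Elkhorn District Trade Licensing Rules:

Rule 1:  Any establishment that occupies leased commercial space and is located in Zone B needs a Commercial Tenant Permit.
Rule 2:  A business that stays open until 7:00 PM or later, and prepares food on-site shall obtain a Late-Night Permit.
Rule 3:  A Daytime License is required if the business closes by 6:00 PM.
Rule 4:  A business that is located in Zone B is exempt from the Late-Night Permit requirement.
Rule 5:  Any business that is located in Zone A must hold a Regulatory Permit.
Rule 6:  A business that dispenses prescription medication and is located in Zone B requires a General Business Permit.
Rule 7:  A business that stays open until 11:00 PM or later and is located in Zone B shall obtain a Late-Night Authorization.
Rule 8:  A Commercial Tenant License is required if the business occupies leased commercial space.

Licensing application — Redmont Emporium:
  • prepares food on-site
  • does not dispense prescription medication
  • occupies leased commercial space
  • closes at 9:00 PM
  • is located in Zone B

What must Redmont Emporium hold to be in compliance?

Rule 1: occupies leased commercial space; is located in Zone B → Commercial Tenant Permit required.
Rule 2: closes 9:00 PM, after 7:00 PM; prepares food on-site → Late-Night Permit required.
Rule 3: closes 9:00 PM, after 6:00 PM → Daytime License not required.
Rule 4: is located in Zone B → exempt from Late-Night Permit.
Rule 5: is located in Zone B (not: is located in Zone A) → Regulatory Permit not required.
Rule 6: does not dispense prescription medication; is located in Zone B → General Business Permit not required.
Rule 7: closes 9:00 PM, at/before 11:00 PM; is located in Zone B → Late-Night Authorization not required.
Rule 8: occupies leased commercial space → Commercial Tenant License required.

Commercial Tenant License, Commercial Tenant Permit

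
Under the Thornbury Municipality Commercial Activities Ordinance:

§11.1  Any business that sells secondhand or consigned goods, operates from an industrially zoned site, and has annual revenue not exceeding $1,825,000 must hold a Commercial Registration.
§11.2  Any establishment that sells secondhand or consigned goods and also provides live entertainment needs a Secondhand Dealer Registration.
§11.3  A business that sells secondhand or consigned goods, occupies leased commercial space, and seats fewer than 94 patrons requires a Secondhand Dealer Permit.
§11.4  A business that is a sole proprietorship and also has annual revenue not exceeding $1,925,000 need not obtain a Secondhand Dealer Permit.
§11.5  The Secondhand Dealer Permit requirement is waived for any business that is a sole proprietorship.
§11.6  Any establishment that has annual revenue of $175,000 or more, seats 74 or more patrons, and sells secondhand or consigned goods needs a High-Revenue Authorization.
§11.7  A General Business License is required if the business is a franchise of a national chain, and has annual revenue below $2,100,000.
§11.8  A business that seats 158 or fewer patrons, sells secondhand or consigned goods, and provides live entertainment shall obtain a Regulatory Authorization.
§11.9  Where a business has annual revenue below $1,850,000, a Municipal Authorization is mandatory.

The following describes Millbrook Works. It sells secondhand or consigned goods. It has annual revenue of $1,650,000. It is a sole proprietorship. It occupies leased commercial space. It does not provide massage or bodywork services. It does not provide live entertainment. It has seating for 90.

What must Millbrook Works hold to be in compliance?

High-Revenue Authorization, Municipal Authorization

§11.1 sells secondhand or consigned goods; occupies leased commercial space (not: operates from an industrially zoned site); revenue $1,650,000 ≤ $1,825,000 → Commercial Registration not required.
§11.2 sells secondhand or consigned goods; does not provide live entertainment → Secondhand Dealer Registration not required.
§11.3 sells secondhand or consigned goods; occupies leased commercial space; seating 90 < 94 → Secondhand Dealer Permit required.
§11.4 is a sole proprietorship; revenue $1,650,000 ≤ $1,925,000 → exempt from Secondhand Dealer Permit.
§11.5 is a sole proprietorship → exempt from Secondhand Dealer Permit.
§11.6 revenue $1,650,000 ≥ $175,000; seating 90 ≥ 74; sells secondhand or consigned goods → High-Revenue Authorization required.
§11.7 is a sole proprietorship (not: is a franchise of a national chain); revenue $1,650,000 < $2,100,000 → General Business License not required.
§11.8 seating 90 ≤ 158; sells secondhand or consigned goods; does not provide live entertainment → Regulatory Authorization not required.
§11.9 revenue $1,650,000 < $1,850,000 → Municipal Authorization required.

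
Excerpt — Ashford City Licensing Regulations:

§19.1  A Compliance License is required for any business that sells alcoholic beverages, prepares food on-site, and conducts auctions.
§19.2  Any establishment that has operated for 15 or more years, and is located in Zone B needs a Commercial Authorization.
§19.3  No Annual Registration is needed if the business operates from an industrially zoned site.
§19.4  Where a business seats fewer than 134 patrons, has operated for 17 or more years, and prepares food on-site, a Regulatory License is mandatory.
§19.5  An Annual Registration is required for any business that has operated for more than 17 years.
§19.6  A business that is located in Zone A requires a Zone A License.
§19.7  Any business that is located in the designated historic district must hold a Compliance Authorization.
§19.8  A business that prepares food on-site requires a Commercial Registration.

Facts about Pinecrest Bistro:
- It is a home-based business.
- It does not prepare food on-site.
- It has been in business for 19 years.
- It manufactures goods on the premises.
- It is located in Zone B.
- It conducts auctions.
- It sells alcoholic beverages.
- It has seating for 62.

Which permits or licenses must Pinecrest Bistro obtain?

Annual Registration, Commercial Authorization

§19.1 sells alcoholic beverages; does not prepare food on-site; conducts auctions → Compliance License not required.
§19.2 years in business 19 ≥ 15; is located in Zone B → Commercial Authorization required.
§19.3 is a home-based business (not: operates from an industrially zoned site) → Annual Registration exemption does not apply.
§19.4 seating 62 < 134; years in business 19 ≥ 17; does not prepare food on-site → Regulatory License not required.
§19.5 years in business 19 > 17 → Annual Registration required.
§19.6 is located in Zone B (not: is located in Zone A) → Zone A License not required.
§19.7 is located in Zone B (not: is located in the designated historic district) → Compliance Authorization not required.
§19.8 does not prepare food on-site → Commercial Registration not required.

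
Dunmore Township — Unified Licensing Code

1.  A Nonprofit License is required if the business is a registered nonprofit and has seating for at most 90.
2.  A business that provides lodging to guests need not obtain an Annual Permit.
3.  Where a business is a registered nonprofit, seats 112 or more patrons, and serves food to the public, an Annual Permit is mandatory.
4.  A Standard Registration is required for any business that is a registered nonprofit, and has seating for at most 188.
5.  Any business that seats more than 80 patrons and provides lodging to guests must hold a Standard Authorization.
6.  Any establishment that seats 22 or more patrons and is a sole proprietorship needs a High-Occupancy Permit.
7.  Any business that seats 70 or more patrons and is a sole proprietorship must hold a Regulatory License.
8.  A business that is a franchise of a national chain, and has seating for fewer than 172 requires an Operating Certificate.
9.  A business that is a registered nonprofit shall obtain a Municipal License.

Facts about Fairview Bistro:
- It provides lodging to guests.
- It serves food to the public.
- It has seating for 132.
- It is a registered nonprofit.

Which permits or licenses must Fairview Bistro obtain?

1. is a registered nonprofit; seating 132 > 90 → Nonprofit License not required.
2. provides lodging to guests → exempt from Annual Permit.
3. is a registered nonprofit; seating 132 ≥ 112; serves food to the public → Annual Permit required.
4. is a registered nonprofit; seating 132 ≤ 188 → Standard Registration required.
5. seating 132 > 80; provides lodging to guests → Standard Authorization required.
6. seating 132 ≥ 22; is a registered nonprofit (not: is a sole proprietorship) → High-Occupancy Permit not required.
7. seating 132 ≥ 70; is a registered nonprofit (not: is a sole proprietorship) → Regulatory License not required.
8. is a registered nonprofit (not: is a franchise of a national chain); seating 132 < 172 → Operating Certificate not required.
9. is a registered nonprofit → Municipal License required.

Municipal License, Standard Authorization, Standard Registration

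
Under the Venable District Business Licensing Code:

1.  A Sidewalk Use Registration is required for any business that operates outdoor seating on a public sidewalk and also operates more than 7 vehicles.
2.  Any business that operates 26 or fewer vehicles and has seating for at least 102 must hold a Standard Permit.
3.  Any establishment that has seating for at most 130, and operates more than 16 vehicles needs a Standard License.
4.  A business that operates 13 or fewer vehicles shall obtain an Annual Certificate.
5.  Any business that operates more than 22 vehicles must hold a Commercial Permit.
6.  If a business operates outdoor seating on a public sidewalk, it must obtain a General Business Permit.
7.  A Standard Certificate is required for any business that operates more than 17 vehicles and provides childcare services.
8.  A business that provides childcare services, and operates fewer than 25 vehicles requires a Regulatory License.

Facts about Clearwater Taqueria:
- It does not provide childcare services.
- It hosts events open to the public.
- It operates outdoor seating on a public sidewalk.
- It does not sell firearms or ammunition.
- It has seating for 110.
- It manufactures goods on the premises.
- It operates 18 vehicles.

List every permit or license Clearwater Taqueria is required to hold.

1. operates outdoor seating on a public sidewalk; vehicles 18 > 7 → Sidewalk Use Registration required.
2. vehicles 18 ≤ 26; seating 110 ≥ 102 → Standard Permit required.
3. seating 110 ≤ 130; vehicles 18 > 16 → Standard License required.
4. vehicles 18 > 13 → Annual Certificate not required.
5. vehicles 18 ≤ 22 → Commercial Permit not required.
6. operates outdoor seating on a public sidewalk → General Business Permit required.
7. vehicles 18 > 17; does not provide childcare services → Standard Certificate not required.
8. does not provide childcare services; vehicles 18 < 25 → Regulatory License not required.

General Business Permit, Sidewalk Use Registration, Standard License, Standard Permit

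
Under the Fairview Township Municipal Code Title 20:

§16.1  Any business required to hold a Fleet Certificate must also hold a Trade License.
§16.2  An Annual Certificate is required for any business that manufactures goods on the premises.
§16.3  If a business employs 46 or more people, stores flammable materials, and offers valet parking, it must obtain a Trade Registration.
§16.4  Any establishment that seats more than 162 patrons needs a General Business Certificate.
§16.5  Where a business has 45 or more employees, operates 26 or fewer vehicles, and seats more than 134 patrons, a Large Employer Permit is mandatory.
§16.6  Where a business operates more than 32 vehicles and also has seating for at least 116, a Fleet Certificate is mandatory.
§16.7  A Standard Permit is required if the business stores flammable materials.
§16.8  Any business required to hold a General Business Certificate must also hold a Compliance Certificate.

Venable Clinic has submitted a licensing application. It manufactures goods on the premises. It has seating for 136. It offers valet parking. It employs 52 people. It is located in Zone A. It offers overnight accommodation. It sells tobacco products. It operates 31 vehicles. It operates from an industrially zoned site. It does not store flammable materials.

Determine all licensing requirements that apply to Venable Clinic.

§16.1 Fleet Certificate is not required → no effect.
§16.2 manufactures goods on the premises → Annual Certificate required.
§16.3 employees 52 ≥ 46; does not store flammable materials; offers valet parking → Trade Registration not required.
§16.4 seating 136 ≤ 162 → General Business Certificate not required.
§16.5 employees 52 ≥ 45; vehicles 31 > 26; seating 136 > 134 → Large Employer Permit not required.
§16.6 vehicles 31 ≤ 32; seating 136 ≥ 116 → Fleet Certificate not required.
§16.7 does not store flammable materials → Standard Permit not required.
§16.8 General Business Certificate is not required → no effect.

Annual Certificate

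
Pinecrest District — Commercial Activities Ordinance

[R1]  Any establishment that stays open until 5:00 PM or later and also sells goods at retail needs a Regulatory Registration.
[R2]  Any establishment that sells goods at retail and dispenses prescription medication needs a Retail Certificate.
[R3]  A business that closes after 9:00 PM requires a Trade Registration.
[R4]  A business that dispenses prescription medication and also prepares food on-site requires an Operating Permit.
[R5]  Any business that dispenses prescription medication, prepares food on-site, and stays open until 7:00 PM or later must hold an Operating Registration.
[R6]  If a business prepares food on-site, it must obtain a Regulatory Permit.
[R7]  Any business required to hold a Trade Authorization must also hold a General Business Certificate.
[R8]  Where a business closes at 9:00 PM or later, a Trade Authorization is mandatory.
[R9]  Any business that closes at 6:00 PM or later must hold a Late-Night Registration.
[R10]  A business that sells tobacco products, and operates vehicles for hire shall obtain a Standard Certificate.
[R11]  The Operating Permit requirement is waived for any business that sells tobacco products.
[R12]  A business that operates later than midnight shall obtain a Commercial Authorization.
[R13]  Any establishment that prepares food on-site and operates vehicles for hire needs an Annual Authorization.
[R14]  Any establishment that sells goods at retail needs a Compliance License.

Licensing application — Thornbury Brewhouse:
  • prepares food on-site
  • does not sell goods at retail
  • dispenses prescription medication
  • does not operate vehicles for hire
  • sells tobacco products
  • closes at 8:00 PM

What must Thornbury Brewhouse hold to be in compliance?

[R1] closes 8:00 PM, after 5:00 PM; does not sell goods at retail → Regulatory Registration not required.
[R2] does not sell goods at retail; dispenses prescription medication → Retail Certificate not required.
[R3] closes 8:00 PM, at/before 9:00 PM → Trade Registration not required.
[R4] dispenses prescription medication; prepares food on-site → Operating Permit required.
[R5] dispenses prescription medication; prepares food on-site; closes 8:00 PM, after 7:00 PM → Operating Registration required.
[R6] prepares food on-site → Regulatory Permit required.
[R7] Trade Authorization is not required → no effect.
[R8] closes 8:00 PM, at/before 9:00 PM → Trade Authorization not required.
[R9] closes 8:00 PM, after 6:00 PM → Late-Night Registration required.
[R10] sells tobacco products; does not operate vehicles for hire → Standard Certificate not required.
[R11] sells tobacco products → exempt from Operating Permit.
[R12] closes 8:00 PM, at/before midnight → Commercial Authorization not required.
[R13] prepares food on-site; does not operate vehicles for hire → Annual Authorization not required.
[R14] does not sell goods at retail → Compliance License not required.

Late-Night Registration, Operating Registration, Regulatory Permit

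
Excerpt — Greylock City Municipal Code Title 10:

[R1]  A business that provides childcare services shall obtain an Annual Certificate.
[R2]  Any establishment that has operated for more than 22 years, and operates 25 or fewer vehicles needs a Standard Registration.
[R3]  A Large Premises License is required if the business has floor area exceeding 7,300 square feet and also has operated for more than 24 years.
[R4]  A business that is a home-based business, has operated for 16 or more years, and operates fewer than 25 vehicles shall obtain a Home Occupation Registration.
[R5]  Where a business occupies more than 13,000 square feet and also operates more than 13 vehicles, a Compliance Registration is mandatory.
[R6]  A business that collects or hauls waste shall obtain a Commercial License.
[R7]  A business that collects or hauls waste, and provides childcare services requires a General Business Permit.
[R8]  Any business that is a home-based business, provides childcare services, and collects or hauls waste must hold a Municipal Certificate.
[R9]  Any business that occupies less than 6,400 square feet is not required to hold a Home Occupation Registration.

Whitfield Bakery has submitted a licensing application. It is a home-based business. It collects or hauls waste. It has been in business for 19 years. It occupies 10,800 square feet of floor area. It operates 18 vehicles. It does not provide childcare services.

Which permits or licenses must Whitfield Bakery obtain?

Commercial License, Home Occupation Registration

[R1] does not provide childcare services → Annual Certificate not required.
[R2] years in business 19 ≤ 22; vehicles 18 ≤ 25 → Standard Registration not required.
[R3] floor area 10,800 square feet > 7,300 square feet; years in business 19 ≤ 24 → Large Premises License not required.
[R4] is a home-based business; years in business 19 ≥ 16; vehicles 18 < 25 → Home Occupation Registration required.
[R5] floor area 10,800 square feet ≤ 13,000 square feet; vehicles 18 > 13 → Compliance Registration not required.
[R6] collects or hauls waste → Commercial License required.
[R7] collects or hauls waste; does not provide childcare services → General Business Permit not required.
[R8] is a home-based business; does not provide childcare services; collects or hauls waste → Municipal Certificate not required.
[R9] floor area 10,800 square feet ≥ 6,400 square feet → Home Occupation Registration exemption does not apply.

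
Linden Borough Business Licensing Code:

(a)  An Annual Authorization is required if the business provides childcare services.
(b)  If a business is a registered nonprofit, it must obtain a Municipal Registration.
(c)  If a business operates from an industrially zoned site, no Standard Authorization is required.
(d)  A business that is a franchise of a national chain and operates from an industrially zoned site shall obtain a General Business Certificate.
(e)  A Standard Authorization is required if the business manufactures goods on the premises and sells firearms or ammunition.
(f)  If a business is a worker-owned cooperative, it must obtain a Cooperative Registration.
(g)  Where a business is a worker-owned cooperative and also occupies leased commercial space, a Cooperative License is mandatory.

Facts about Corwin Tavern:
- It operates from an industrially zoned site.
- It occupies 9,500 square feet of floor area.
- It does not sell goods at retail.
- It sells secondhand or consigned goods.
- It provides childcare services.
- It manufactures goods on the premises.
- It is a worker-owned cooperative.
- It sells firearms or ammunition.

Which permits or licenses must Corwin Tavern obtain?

(a) provides childcare services → Annual Authorization required.
(b) is a worker-owned cooperative (not: is a registered nonprofit) → Municipal Registration not required.
(c) operates from an industrially zoned site → exempt from Standard Authorization.
(d) is a worker-owned cooperative (not: is a franchise of a national chain); operates from an industrially zoned site → General Business Certificate not required.
(e) manufactures goods on the premises; sells firearms or ammunition → Standard Authorization required.
(f) is a worker-owned cooperative → Cooperative Registration required.
(g) is a worker-owned cooperative; operates from an industrially zoned site (not: occupies leased commercial space) → Cooperative License not required.

Annual Authorization, Cooperative Registration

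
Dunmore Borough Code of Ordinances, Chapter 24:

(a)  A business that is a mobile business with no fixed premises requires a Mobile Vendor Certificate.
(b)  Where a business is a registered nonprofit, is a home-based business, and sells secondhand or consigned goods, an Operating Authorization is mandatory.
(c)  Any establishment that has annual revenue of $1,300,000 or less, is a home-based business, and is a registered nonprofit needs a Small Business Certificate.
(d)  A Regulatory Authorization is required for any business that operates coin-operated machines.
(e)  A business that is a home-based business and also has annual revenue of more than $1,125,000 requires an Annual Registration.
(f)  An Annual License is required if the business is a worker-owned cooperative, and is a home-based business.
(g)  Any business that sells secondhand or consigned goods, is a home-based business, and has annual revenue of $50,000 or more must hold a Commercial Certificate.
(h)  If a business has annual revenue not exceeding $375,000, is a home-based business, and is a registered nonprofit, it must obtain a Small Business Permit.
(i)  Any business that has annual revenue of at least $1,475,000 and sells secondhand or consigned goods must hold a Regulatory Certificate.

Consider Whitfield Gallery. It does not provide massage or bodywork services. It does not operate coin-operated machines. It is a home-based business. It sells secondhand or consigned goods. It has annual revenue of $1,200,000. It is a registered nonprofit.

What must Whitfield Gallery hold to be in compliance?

(a) is a home-based business (not: is a mobile business with no fixed premises) → Mobile Vendor Certificate not required.
(b) is a registered nonprofit; is a home-based business; sells secondhand or consigned goods → Operating Authorization required.
(c) revenue $1,200,000 ≤ $1,300,000; is a home-based business; is a registered nonprofit → Small Business Certificate required.
(d) does not operate coin-operated machines → Regulatory Authorization not required.
(e) is a home-based business; revenue $1,200,000 > $1,125,000 → Annual Registration required.
(f) is a registered nonprofit (not: is a worker-owned cooperative); is a home-based business → Annual License not required.
(g) sells secondhand or consigned goods; is a home-based business; revenue $1,200,000 ≥ $50,000 → Commercial Certificate required.
(h) revenue $1,200,000 > $375,000; is a home-based business; is a registered nonprofit → Small Business Permit not required.
(i) revenue $1,200,000 < $1,475,000; sells secondhand or consigned goods → Regulatory Certificate not required.

Annual Registration, Commercial Certificate, Operating Authorization, Small Business Certificate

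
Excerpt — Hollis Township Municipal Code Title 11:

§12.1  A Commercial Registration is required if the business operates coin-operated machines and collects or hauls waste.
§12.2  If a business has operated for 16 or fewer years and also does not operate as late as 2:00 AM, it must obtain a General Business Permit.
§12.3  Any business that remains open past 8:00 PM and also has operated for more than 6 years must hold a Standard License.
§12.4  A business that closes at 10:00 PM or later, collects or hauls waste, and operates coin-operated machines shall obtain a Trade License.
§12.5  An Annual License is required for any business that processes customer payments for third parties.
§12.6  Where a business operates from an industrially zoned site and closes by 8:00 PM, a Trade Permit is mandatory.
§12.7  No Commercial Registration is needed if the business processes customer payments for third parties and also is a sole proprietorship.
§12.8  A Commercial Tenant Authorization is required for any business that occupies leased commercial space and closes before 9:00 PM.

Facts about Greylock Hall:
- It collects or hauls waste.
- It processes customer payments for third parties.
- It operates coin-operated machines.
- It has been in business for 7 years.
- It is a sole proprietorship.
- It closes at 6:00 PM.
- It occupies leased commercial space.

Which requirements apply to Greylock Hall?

§12.1 operates coin-operated machines; collects or hauls waste → Commercial Registration required.
§12.2 years in business 7 ≤ 16; closes 6:00 PM, at/before 2:00 AM → General Business Permit required.
§12.3 closes 6:00 PM, at/before 8:00 PM; years in business 7 > 6 → Standard License not required.
§12.4 closes 6:00 PM, at/before 10:00 PM; collects or hauls waste; operates coin-operated machines → Trade License not required.
§12.5 processes customer payments for third parties → Annual License required.
§12.6 occupies leased commercial space (not: operates from an industrially zoned site); closes 6:00 PM, at/before 8:00 PM → Trade Permit not required.
§12.7 processes customer payments for third parties; is a sole proprietorship → exempt from Commercial Registration.
§12.8 occupies leased commercial space; closes 6:00 PM, at/before 9:00 PM → Commercial Tenant Authorization required.

Annual License, Commercial Tenant Authorization, General Business Permit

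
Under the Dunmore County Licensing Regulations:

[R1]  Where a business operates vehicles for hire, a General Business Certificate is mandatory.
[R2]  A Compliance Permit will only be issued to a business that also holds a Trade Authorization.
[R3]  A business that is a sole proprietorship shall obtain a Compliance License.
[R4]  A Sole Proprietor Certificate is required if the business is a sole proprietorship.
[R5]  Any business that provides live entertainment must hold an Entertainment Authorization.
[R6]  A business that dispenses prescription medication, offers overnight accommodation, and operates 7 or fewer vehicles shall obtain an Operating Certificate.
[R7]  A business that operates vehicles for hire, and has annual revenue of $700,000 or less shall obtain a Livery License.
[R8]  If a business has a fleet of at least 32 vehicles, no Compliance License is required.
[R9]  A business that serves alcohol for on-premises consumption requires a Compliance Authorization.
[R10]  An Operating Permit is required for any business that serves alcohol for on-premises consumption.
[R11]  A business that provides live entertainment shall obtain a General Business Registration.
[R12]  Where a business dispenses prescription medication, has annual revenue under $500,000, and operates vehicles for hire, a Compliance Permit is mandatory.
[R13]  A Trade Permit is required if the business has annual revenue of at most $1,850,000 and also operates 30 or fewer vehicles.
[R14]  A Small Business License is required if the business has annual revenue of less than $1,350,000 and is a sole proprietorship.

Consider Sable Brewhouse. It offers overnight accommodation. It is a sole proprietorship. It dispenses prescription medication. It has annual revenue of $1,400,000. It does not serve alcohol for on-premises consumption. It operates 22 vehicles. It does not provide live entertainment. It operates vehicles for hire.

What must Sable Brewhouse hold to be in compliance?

[R1] operates vehicles for hire → General Business Certificate required.
[R2] Compliance Permit is not required → no effect.
[R3] is a sole proprietorship → Compliance License required.
[R4] is a sole proprietorship → Sole Proprietor Certificate required.
[R5] does not provide live entertainment → Entertainment Authorization not required.
[R6] dispenses prescription medication; offers overnight accommodation; vehicles 22 > 7 → Operating Certificate not required.
[R7] operates vehicles for hire; revenue $1,400,000 > $700,000 → Livery License not required.
[R8] vehicles 22 < 32 → Compliance License exemption does not apply.
[R9] does not serve alcohol for on-premises consumption → Compliance Authorization not required.
[R10] does not serve alcohol for on-premises consumption → Operating Permit not required.
[R11] does not provide live entertainment → General Business Registration not required.
[R12] dispenses prescription medication; revenue $1,400,000 ≥ $500,000; operates vehicles for hire → Compliance Permit not required.
[R13] revenue $1,400,000 ≤ $1,850,000; vehicles 22 ≤ 30 → Trade Permit required.
[R14] revenue $1,400,000 ≥ $1,350,000; is a sole proprietorship → Small Business License not required.

Compliance License, General Business Certificate, Sole Proprietor Certificate, Trade Permit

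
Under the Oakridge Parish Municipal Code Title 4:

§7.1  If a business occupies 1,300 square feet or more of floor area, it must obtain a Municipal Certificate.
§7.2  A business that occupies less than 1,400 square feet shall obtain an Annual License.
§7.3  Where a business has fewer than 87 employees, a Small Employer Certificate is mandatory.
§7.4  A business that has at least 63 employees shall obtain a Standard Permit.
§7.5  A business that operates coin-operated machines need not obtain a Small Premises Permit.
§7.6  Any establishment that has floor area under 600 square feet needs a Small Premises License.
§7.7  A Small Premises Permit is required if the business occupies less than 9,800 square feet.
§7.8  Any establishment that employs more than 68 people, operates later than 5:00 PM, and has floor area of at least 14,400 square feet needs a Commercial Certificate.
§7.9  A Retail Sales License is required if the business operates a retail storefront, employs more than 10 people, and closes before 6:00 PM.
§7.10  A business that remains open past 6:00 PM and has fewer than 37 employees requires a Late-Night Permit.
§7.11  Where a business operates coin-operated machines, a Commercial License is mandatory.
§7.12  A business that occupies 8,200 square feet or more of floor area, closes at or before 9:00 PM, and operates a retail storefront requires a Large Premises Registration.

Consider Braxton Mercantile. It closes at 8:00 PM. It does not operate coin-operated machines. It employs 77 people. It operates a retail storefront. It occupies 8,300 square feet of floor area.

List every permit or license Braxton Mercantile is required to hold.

§7.1 floor area 8,300 square feet ≥ 1,300 square feet → Municipal Certificate required.
§7.2 floor area 8,300 square feet ≥ 1,400 square feet → Annual License not required.
§7.3 employees 77 < 87 → Small Employer Certificate required.
§7.4 employees 77 ≥ 63 → Standard Permit required.
§7.5 does not operate coin-operated machines → Small Premises Permit exemption does not apply.
§7.6 floor area 8,300 square feet ≥ 600 square feet → Small Premises License not required.
§7.7 floor area 8,300 square feet < 9,800 square feet → Small Premises Permit required.
§7.8 employees 77 > 68; closes 8:00 PM, after 5:00 PM; floor area 8,300 square feet < 14,400 square feet → Commercial Certificate not required.
§7.9 operates a retail storefront; employees 77 > 10; closes 8:00 PM, after 6:00 PM → Retail Sales License not required.
§7.10 closes 8:00 PM, after 6:00 PM; employees 77 ≥ 37 → Late-Night Permit not required.
§7.11 does not operate coin-operated machines → Commercial License not required.
§7.12 floor area 8,300 square feet ≥ 8,200 square feet; closes 8:00 PM, at/before 9:00 PM; operates a retail storefront → Large Premises Registration required.

Large Premises Registration, Municipal Certificate, Small Employer Certificate, Small Premises Permit, Standard Permit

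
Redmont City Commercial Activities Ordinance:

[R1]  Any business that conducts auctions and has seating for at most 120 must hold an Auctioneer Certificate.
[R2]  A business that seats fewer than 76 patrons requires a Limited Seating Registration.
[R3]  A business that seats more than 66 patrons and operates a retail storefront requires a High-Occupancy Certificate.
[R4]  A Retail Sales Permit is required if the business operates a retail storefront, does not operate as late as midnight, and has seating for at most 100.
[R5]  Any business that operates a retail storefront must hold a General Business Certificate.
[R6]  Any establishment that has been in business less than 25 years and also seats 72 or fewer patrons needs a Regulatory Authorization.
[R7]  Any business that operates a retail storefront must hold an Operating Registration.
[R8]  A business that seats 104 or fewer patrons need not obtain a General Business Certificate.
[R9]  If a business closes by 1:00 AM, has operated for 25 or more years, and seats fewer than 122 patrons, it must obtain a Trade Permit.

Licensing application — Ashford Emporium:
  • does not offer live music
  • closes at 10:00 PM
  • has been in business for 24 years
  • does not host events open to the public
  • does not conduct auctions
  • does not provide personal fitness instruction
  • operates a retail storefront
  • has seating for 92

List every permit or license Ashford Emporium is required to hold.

High-Occupancy Certificate, Operating Registration, Retail Sales Permit

[R1] does not conduct auctions; seating 92 ≤ 120 → Auctioneer Certificate not required.
[R2] seating 92 ≥ 76 → Limited Seating Registration not required.
[R3] seating 92 > 66; operates a retail storefront → High-Occupancy Certificate required.
[R4] operates a retail storefront; closes 10:00 PM, at/before midnight; seating 92 ≤ 100 → Retail Sales Permit required.
[R5] operates a retail storefront → General Business Certificate required.
[R6] years in business 24 < 25; seating 92 > 72 → Regulatory Authorization not required.
[R7] operates a retail storefront → Operating Registration required.
[R8] seating 92 ≤ 104 → exempt from General Business Certificate.
[R9] closes 10:00 PM, at/before 1:00 AM; years in business 24 < 25; seating 92 < 122 → Trade Permit not required.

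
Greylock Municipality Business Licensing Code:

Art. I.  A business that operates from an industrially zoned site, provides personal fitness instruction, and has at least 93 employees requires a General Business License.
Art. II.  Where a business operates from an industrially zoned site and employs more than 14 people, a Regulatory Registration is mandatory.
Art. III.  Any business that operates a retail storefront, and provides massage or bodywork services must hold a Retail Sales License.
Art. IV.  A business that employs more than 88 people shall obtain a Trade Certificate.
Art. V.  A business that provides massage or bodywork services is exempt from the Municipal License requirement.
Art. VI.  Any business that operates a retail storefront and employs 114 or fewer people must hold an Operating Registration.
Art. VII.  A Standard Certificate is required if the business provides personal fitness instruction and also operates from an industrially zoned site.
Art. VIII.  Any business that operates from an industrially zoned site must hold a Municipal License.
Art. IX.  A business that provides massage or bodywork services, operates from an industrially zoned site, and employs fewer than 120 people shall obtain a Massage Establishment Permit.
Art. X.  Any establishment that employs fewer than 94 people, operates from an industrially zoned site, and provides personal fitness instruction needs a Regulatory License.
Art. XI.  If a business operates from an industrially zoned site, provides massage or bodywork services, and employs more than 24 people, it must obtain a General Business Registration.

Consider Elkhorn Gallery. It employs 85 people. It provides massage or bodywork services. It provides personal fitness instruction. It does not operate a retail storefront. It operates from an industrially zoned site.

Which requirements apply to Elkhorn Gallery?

Art. I. operates from an industrially zoned site; provides personal fitness instruction; employees 85 < 93 → General Business License not required.
Art. II. operates from an industrially zoned site; employees 85 > 14 → Regulatory Registration required.
Art. III. does not operate a retail storefront; provides massage or bodywork services → Retail Sales License not required.
Art. IV. employees 85 ≤ 88 → Trade Certificate not required.
Art. V. provides massage or bodywork services → exempt from Municipal License.
Art. VI. does not operate a retail storefront; employees 85 ≤ 114 → Operating Registration not required.
Art. VII. provides personal fitness instruction; operates from an industrially zoned site → Standard Certificate required.
Art. VIII. operates from an industrially zoned site → Municipal License required.
Art. IX. provides massage or bodywork services; operates from an industrially zoned site; employees 85 < 120 → Massage Establishment Permit required.
Art. X. employees 85 < 94; operates from an industrially zoned site; provides personal fitness instruction → Regulatory License required.
Art. XI. operates from an industrially zoned site; provides massage or bodywork services; employees 85 > 24 → General Business Registration required.

General Business Registration, Massage Establishment Permit, Regulatory License, Regulatory Registration, Standard Certificate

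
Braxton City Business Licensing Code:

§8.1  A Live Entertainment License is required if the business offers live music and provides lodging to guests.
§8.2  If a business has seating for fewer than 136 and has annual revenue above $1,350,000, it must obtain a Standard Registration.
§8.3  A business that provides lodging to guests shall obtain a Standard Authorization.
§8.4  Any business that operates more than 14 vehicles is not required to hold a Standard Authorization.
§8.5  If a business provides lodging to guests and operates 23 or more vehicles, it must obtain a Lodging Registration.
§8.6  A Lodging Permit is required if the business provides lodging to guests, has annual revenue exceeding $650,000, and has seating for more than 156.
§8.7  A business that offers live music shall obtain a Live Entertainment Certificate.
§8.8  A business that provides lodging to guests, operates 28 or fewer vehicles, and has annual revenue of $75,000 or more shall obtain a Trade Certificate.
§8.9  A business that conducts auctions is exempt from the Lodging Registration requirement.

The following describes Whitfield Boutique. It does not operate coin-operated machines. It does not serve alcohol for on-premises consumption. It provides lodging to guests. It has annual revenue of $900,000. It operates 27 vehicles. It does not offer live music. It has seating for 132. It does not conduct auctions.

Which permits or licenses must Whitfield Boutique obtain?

Lodging Registration, Trade Certificate

§8.1 does not offer live music; provides lodging to guests → Live Entertainment License not required.
§8.2 seating 132 < 136; revenue $900,000 ≤ $1,350,000 → Standard Registration not required.
§8.3 provides lodging to guests → Standard Authorization required.
§8.4 vehicles 27 > 14 → exempt from Standard Authorization.
§8.5 provides lodging to guests; vehicles 27 ≥ 23 → Lodging Registration required.
§8.6 provides lodging to guests; revenue $900,000 > $650,000; seating 132 ≤ 156 → Lodging Permit not required.
§8.7 does not offer live music → Live Entertainment Certificate not required.
§8.8 provides lodging to guests; vehicles 27 ≤ 28; revenue $900,000 ≥ $75,000 → Trade Certificate required.
§8.9 does not conduct auctions → Lodging Registration exemption does not apply.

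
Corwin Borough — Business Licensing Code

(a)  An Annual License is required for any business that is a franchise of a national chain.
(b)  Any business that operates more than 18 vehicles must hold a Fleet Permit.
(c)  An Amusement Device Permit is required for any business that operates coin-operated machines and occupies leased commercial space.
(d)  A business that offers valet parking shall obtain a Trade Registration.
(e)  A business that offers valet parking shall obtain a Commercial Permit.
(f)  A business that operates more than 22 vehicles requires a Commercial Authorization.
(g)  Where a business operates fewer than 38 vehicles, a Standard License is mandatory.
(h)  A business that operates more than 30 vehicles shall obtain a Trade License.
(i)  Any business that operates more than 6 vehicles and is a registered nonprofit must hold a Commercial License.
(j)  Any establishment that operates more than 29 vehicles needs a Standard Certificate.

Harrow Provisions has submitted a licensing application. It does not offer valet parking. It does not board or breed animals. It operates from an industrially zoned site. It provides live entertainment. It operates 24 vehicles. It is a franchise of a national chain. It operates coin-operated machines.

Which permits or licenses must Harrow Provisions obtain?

Annual License, Commercial Authorization, Fleet Permit, Standard License

(a) is a franchise of a national chain → Annual License required.
(b) vehicles 24 > 18 → Fleet Permit required.
(c) operates coin-operated machines; operates from an industrially zoned site (not: occupies leased commercial space) → Amusement Device Permit not required.
(d) does not offer valet parking → Trade Registration not required.
(e) does not offer valet parking → Commercial Permit not required.
(f) vehicles 24 > 22 → Commercial Authorization required.
(g) vehicles 24 < 38 → Standard License required.
(h) vehicles 24 ≤ 30 → Trade License not required.
(i) vehicles 24 > 6; is a franchise of a national chain (not: is a registered nonprofit) → Commercial License not required.
(j) vehicles 24 ≤ 29 → Standard Certificate not required.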